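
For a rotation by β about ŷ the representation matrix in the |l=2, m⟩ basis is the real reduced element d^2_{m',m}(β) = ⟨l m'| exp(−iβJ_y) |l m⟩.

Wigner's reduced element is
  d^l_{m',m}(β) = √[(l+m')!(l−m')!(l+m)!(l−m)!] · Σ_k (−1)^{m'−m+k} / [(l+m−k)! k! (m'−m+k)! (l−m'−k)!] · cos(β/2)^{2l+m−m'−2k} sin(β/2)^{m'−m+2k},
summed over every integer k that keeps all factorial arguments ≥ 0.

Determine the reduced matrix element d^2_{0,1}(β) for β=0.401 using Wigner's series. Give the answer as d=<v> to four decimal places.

d^2_{0,1}(β=0.401) via Wigner's sum:
With c≡cos(β/2)=0.979967 and s≡sin(β/2)=0.199159, N=[2·2·6·1]^{1/2}=4.898979
Admissible k: 1..2 (factorial args all ≥0)
  k=1: (−1)^0·4.8990/(2)·0.9800^3·0.1992^1 = +0.459104
  k=2: (−1)^1·4.8990/(2)·0.9800^1·0.1992^3 = -0.018962
d^2_{0,1}(0.401) = +0.459104 -0.018962 = +0.440142

d=0.4401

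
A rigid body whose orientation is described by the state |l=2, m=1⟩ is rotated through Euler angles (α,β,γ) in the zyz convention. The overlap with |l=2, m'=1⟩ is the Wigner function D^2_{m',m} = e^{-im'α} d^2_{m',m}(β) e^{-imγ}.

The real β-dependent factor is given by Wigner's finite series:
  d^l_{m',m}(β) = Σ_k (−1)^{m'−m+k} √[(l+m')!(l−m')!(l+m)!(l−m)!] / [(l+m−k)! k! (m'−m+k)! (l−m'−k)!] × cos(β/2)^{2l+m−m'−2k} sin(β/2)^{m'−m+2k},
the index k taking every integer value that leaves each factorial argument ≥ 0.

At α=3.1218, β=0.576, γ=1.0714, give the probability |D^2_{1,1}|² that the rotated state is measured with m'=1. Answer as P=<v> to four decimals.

D^2_{1,1}(3.1218,0.576,1.0714) = e^{-i·1·3.1218}·d^2_{1,1}(0.576)·e^{-i·1·1.0714}. Compute d first:
With c≡cos(β/2)=0.958814 and s≡sin(β/2)=0.284035, N=[6·1·6·1]^{1/2}=6.000000
Admissible k: 0..1 (factorial args all ≥0)
  k=0: (−1)^0·6.0000/(6)·0.9588^4·0.2840^0 = +0.845157
  k=1: (−1)^1·6.0000/(2)·0.9588^2·0.2840^2 = -0.222502
d^2_{1,1}(0.576) = +0.845157 -0.222502 = +0.622655
|D^2_{1,1}|² = |d^2_{1,1}(β)|² = (+0.622655)² = 0.387699 (the z-rotation phases have unit modulus)

P=0.3877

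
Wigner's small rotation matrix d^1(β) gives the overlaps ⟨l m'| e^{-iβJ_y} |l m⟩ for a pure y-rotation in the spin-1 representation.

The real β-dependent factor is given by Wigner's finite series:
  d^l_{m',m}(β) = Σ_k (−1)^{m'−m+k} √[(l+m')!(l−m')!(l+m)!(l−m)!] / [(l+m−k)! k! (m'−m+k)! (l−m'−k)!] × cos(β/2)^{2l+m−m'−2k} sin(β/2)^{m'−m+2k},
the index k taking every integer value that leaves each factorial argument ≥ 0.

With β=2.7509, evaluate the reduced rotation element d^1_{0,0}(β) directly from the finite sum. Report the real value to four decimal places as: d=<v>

d=-0.9246

d^1_{0,0}(β=2.7509) via Wigner's sum:
Half-angle: c=0.194106, s=0.980981. N=√(1·1·1·1)=1.000000
The bounds max(0,m−m')=0 and min(l+m,l−m')=1 give 2 terms
  k=0: (−1)^0·1.0000/(1)·0.1941^2·0.9810^0 = +0.037677
  k=1: (−1)^1·1.0000/(1)·0.1941^0·0.9810^2 = -0.962323
d^1_{0,0}(2.7509) = +0.037677 -0.962323 = -0.924645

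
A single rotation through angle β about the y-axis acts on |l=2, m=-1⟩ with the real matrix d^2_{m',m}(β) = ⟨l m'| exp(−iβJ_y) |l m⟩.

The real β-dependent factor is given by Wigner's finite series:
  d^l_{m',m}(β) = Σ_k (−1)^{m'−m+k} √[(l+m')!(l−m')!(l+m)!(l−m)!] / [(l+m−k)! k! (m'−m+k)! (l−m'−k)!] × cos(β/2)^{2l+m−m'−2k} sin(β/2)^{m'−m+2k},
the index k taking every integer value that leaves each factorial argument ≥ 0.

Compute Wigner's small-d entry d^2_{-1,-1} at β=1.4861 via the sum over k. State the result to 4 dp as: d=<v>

d^2_{-1,-1}(β=1.4861) via Wigner's sum:
With c≡cos(β/2)=0.736409 and s≡sin(β/2)=0.676537, N=[1·6·1·6]^{1/2}=6.000000
k: max(0,(-1)−(-1))=0 … min(2+(-1),2−(-1))=1
  k=0: (−1)^0·6.0000/(6)·0.7364^4·0.6765^0 = +0.294087
  k=1: (−1)^1·6.0000/(2)·0.7364^2·0.6765^2 = -0.744633
d^2_{-1,-1}(1.4861) = +0.294087 -0.744633 = -0.450546

d=-0.4505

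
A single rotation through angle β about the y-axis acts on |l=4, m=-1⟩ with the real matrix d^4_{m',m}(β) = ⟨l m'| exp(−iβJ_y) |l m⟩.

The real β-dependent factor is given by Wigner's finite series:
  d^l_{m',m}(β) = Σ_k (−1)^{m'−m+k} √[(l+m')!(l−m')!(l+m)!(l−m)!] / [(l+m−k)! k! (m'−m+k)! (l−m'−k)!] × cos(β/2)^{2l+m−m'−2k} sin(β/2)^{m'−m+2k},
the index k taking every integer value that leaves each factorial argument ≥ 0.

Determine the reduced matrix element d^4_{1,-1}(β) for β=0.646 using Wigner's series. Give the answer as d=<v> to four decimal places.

d=0.5001

d^4_{1,-1}(β=0.646) via Wigner's sum:
With c≡cos(β/2)=0.948287 and s≡sin(β/2)=0.317413, N=[120·6·6·120]^{1/2}=720.000000
k: max(0,(-1)−(1))=0 … min(4+(-1),4−(1))=3
  k=0: (−1)^2·720.0000/(72)·0.9483^6·0.3174^2 = +0.732637
  k=1: (−1)^3·720.0000/(24)·0.9483^4·0.3174^4 = -0.246252
  k=2: (−1)^4·720.0000/(48)·0.9483^2·0.3174^6 = +0.013795
  k=3: (−1)^5·720.0000/(720)·0.9483^0·0.3174^8 = -0.000103
d^4_{1,-1}(0.646) = +0.732637 -0.246252 +0.013795 -0.000103 = +0.500077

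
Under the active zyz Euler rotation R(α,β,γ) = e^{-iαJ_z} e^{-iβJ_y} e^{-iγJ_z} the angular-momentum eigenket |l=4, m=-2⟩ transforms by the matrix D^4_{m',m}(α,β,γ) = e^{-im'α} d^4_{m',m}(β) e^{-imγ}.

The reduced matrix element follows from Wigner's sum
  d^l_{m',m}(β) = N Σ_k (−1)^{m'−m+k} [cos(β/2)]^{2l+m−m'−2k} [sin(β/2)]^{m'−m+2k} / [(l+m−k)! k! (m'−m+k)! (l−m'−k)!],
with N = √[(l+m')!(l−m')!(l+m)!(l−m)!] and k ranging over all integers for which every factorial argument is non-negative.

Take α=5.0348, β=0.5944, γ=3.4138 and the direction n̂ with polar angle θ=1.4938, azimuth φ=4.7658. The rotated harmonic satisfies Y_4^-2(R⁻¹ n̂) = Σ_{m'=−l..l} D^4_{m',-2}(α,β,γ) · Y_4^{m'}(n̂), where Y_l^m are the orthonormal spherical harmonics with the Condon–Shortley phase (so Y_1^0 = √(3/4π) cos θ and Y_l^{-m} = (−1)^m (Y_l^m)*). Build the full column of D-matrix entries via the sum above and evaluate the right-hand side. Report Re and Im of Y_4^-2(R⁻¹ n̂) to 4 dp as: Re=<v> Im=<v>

Re=0.1124 Im=0.3079

Need the full column D^4_{m',-2} for m'=−4..4 at α=5.0348, β=0.5944, γ=3.4138.
cos(β/2)=0.956160, sin(β/2)=0.292844
d^4_{-4,-2}: single k=2 term ⇒ +0.346766;  D = -0.090239+0.334818i
d^4_{-3,-2}: k∈[1..2] ⇒ +0.800599 -0.225293 = +0.575306;  D = -0.574300+0.034009i
d^4_{-2,-2}: k∈[0..2] ⇒ +0.698627 -0.786390 +0.092206 = +0.004443;  D = -0.001654-0.004123i
d^4_{-1,-2}: k∈[0..2] ⇒ -0.907794 +0.425764 -0.026625 = -0.508655;  D = -0.387737+0.329227i
d^4_{0,-2}: k∈[0..2] ⇒ +0.621696 -0.155510 +0.005470 = +0.471656;  D = +0.403469+0.244279i
d^4_{1,-2}: k∈[0..2] ⇒ -0.283843 +0.039937 -0.000749 = -0.244654;  D = +0.053869-0.238650i
d^4_{2,-2}: k∈[0..2] ⇒ +0.092206 -0.006919 +0.000054 = +0.085341;  D = -0.084911+0.008554i
d^4_{3,-2}: k∈[0..1] ⇒ -0.021133 +0.000661 = -0.020472;  D = +0.008400+0.018669i
d^4_{4,-2}: single k=0 term ⇒ +0.003051;  D = +0.002242-0.002069i
Y_4^{m'}(θ=1.4938,φ=4.7658) and Σ D·Y over m':
  (-0.0902+0.3348i)·(+0.4274-0.0927i)  (-0.5743+0.0340i)·(-0.0152-0.0942i)  (-0.0017-0.0041i)·(+0.3170-0.0340i)  (-0.3877+0.3292i)·(-0.0057-0.1072i)  (+0.4035+0.2443i)·(+0.2987+0.0000i)  (+0.0539-0.2387i)·(+0.0057-0.1072i)  (-0.0849+0.0086i)·(+0.3170+0.0340i)  (+0.0084+0.0187i)·(+0.0152-0.0942i)  (+0.0022-0.0021i)·(+0.4274+0.0927i)
Y_4^-2(R⁻¹ n̂) = +0.112354+0.307934i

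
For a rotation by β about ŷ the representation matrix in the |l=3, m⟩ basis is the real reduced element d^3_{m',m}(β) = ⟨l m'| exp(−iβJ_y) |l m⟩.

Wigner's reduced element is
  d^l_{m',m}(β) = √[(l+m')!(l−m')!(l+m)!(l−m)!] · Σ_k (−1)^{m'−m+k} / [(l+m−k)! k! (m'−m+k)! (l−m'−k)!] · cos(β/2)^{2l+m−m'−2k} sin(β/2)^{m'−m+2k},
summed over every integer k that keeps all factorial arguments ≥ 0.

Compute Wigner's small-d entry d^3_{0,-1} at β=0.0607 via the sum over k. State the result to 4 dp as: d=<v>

d^3_{0,-1}(β=0.0607) via Wigner's sum:
Half-angle: c=0.999539, s=0.030345. N=√(6·6·2·24)=41.569219
The bounds max(0,m−m')=0 and min(l+m,l−m')=2 give 3 terms
  k=0: (−1)^1·41.5692/(12)·0.9995^5·0.0303^1 = -0.104878
  k=1: (−1)^2·41.5692/(4)·0.9995^3·0.0303^3 = +0.000290
  k=2: (−1)^3·41.5692/(12)·0.9995^1·0.0303^5 = -0.000000
d^3_{0,-1}(0.0607) = -0.104878 +0.000290 -0.000000 = -0.104588

d=-0.1046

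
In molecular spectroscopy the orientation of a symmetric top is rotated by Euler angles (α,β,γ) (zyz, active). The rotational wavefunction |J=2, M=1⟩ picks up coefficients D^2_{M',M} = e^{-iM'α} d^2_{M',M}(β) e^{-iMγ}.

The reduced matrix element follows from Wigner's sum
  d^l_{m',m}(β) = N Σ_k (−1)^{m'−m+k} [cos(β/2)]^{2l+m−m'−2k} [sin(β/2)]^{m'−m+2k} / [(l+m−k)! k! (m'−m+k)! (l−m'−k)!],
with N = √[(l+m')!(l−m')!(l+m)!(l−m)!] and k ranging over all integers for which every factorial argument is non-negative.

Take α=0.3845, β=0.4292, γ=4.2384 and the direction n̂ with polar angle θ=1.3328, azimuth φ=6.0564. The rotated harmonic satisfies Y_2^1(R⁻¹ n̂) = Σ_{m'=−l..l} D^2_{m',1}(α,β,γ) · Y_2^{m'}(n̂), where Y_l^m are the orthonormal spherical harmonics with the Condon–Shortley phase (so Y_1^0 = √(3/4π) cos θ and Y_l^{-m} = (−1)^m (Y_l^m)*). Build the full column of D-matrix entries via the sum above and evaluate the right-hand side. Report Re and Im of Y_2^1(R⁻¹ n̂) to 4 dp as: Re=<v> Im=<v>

Need the full column D^2_{m',1} for m'=−2..2 at α=0.3845, β=0.4292, γ=4.2384.
cos(β/2)=0.977062, sin(β/2)=0.212957
d^2_{-2,1}: single k=3 term ⇒ +0.018872;  D = -0.017867+0.006076i
d^2_{-1,1}: k∈[2..3] ⇒ +0.129882 -0.002057 = +0.127825;  D = -0.096745+0.083544i
d^2_{0,1}: k∈[1..2] ⇒ +0.486556 -0.023114 = +0.463442;  D = -0.211533+0.412350i
d^2_{1,1}: k∈[0..1] ⇒ +0.911356 -0.129882 = +0.781474;  D = -0.069840+0.778347i
d^2_{2,1}: single k=0 term ⇒ -0.397271;  D = -0.115507-0.380109i
Y_2^{m'}(θ=1.3328,φ=6.0564) and Σ D·Y over m':
  (-0.0179+0.0061i)·(+0.3279+0.1598i)  (-0.0967+0.0835i)·(+0.1725+0.0398i)  (-0.2115+0.4123i)·(-0.2628+0.0000i)  (-0.0698+0.7783i)·(-0.1725+0.0398i)  (-0.1155-0.3801i)·(+0.3279-0.1598i)
Y_2^1(R⁻¹ n̂) = -0.088817-0.341871i

Re=-0.0888 Im=-0.3419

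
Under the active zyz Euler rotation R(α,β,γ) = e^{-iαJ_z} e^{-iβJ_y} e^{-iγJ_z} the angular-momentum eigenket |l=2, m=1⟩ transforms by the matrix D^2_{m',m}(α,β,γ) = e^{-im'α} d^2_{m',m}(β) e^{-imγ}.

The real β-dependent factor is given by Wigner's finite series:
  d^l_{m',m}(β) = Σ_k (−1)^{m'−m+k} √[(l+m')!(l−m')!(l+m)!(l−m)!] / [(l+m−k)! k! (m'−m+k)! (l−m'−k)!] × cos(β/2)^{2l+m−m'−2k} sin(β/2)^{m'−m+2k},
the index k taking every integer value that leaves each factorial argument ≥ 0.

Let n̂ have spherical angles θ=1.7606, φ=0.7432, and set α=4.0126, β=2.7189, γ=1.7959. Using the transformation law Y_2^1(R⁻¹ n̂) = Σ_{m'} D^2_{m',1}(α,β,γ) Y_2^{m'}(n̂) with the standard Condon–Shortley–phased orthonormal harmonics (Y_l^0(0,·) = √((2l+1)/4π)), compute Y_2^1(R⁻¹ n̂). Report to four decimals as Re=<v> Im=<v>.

Re=-0.0164 Im=-0.1704

Need the full column D^2_{m',1} for m'=−2..2 at α=4.0126, β=2.7189, γ=1.7959.
cos(β/2)=0.209776, sin(β/2)=0.977749
d^2_{-2,1}: single k=3 term ⇒ +0.392166;  D = +0.391596-0.021122i
d^2_{-1,1}: k∈[2..3] ⇒ +0.126209 -0.913924 = -0.787715;  D = +0.474142-0.629035i
d^2_{0,1}: k∈[1..2] ⇒ +0.022109 -0.480303 = -0.458193;  D = +0.102272+0.446634i
d^2_{1,1}: k∈[0..1] ⇒ +0.001937 -0.126209 = -0.124272;  D = -0.110532-0.056800i
d^2_{2,1}: single k=0 term ⇒ -0.018052;  D = +0.016653-0.006969i
Y_2^{m'}(θ=1.7606,φ=0.7432) and Σ D·Y over m':
  (+0.3916-0.0211i)·(+0.0314-0.3712i)  (+0.4741-0.6290i)·(-0.1054+0.0969i)  (+0.1023+0.4466i)·(-0.2817+0.0000i)  (-0.1105-0.0568i)·(+0.1054+0.0969i)  (+0.0167-0.0070i)·(+0.0314+0.3712i)
Y_2^1(R⁻¹ n̂) = -0.016440-0.170357i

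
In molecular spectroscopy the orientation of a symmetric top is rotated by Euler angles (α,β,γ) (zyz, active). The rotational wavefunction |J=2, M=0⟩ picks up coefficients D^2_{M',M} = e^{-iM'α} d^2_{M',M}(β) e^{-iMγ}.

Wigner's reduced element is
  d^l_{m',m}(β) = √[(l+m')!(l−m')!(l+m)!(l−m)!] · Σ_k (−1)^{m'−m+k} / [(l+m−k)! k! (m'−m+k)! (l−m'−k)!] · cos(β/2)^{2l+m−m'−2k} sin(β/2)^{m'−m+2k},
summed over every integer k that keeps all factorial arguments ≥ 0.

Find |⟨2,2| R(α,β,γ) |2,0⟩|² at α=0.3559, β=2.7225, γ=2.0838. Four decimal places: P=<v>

Split into d^2_{2,0}(β=2.7225) × two z-phases.
c=cos(2.7225/2)=0.208016, s=sin(2.7225/2)=0.978125; N=√[24·1·2·2]=9.797959
k∈{0} keeps every argument non-negative
  k=0: (−1)^2·9.7980/(4)·0.2080^2·0.9781^2 = +0.101405
d^2_{2,0}(2.7225) = +0.101405
|D^2_{2,0}|² = |d^2_{2,0}(β)|² = (+0.101405)² = 0.010283 (the z-rotation phases have unit modulus)

P=0.0103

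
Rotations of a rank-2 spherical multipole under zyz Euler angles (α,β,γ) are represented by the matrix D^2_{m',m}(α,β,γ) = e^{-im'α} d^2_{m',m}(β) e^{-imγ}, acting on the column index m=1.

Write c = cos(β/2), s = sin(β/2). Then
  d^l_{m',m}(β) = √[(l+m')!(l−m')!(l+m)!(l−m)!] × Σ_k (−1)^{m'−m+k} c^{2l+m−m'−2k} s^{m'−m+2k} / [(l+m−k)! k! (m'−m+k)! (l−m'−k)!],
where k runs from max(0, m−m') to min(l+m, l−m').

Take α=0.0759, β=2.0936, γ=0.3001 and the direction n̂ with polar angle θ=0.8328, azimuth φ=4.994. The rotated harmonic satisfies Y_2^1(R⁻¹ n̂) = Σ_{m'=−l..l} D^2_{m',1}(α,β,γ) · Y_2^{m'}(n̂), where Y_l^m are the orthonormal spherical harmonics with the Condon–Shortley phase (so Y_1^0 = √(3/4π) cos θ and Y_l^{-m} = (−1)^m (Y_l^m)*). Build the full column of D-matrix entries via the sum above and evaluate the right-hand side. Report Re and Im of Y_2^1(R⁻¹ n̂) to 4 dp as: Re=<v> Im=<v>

Re=-0.1335 Im=-0.0787

Need the full column D^2_{m',1} for m'=−2..2 at α=0.0759, β=2.0936, γ=0.3001.
cos(β/2)=0.500344, sin(β/2)=0.865827
d^2_{-2,1}: single k=3 term ⇒ +0.649519;  D = +0.642389-0.095971i
d^2_{-1,1}: k∈[2..3] ⇒ +0.563016 -0.561984 = +0.001033;  D = +0.001007-0.000230i
d^2_{0,1}: k∈[1..2] ⇒ +0.265652 -0.795495 = -0.529843;  D = -0.506162+0.156630i
d^2_{1,1}: k∈[0..1] ⇒ +0.062672 -0.563016 = -0.500344;  D = -0.465390+0.183728i
d^2_{2,1}: single k=0 term ⇒ -0.216904;  D = -0.195131+0.094717i
Y_2^{m'}(θ=0.8328,φ=4.994) and Σ D·Y over m':
  (+0.6424-0.0960i)·(-0.1788+0.1129i)  (+0.0010-0.0002i)·(+0.1069+0.3694i)  (-0.5062+0.1566i)·(+0.1129+0.0000i)  (-0.4654+0.1837i)·(-0.1069+0.3694i)  (-0.1951+0.0947i)·(-0.1788-0.1129i)
Y_2^1(R⁻¹ n̂) = -0.133522-0.078749i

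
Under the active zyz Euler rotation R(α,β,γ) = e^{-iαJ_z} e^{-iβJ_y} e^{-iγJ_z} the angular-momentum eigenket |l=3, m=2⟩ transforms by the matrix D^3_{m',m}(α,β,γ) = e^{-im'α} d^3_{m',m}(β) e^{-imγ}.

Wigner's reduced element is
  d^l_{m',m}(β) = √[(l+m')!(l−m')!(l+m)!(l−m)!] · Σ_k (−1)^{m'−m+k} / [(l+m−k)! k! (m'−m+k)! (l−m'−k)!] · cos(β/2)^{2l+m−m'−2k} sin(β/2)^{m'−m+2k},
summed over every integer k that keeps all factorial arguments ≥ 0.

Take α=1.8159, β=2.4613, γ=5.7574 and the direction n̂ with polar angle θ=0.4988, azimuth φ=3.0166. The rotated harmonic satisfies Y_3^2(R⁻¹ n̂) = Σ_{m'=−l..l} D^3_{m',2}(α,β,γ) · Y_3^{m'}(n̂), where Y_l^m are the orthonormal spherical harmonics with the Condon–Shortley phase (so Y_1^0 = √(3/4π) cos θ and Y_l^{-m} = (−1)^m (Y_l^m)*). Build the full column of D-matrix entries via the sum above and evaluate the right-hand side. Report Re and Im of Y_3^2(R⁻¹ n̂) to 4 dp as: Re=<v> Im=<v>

Need the full column D^3_{m',2} for m'=−3..3 at α=1.8159, β=2.4613, γ=5.7574.
cos(β/2)=0.333625, sin(β/2)=0.942706
d^3_{-3,2}: single k=5 term ⇒ +0.608437;  D = +0.594287+0.130453i
d^3_{-2,2}: k∈[4..5] ⇒ +0.439534 -0.701871 = -0.262337;  D = +0.007612+0.262227i
d^3_{-1,2}: k∈[3..4] ⇒ +0.196759 -0.785488 = -0.588729;  D = +0.566748-0.159370i
d^3_{0,2}: k∈[2..3] ⇒ +0.060304 -0.481485 = -0.421181;  D = -0.208993-0.365671i
d^3_{1,2}: k∈[1..2] ⇒ +0.012322 -0.196759 = -0.184437;  D = -0.133135+0.127640i
d^3_{2,2}: k∈[0..1] ⇒ +0.001379 -0.055050 = -0.053671;  D = +0.045434+0.028571i
d^3_{3,2}: single k=0 term ⇒ -0.009544;  D = +0.002968-0.009071i
Y_3^{m'}(θ=0.4988,φ=3.0166) and Σ D·Y over m':
  (+0.5943+0.1305i)·(-0.0425-0.0167i)  (+0.0076+0.2622i)·(+0.1990+0.0508i)  (+0.5667-0.1594i)·(-0.4381-0.0550i)  (-0.2090-0.3657i)·(+0.2805+0.0000i)  (-0.1331+0.1276i)·(+0.4381-0.0550i)  (+0.0454+0.0286i)·(+0.1990-0.0508i)  (+0.0030-0.0091i)·(+0.0425-0.0167i)
Y_3^2(R⁻¹ n̂) = -0.391369+0.039333i

Re=-0.3914 Im=0.0393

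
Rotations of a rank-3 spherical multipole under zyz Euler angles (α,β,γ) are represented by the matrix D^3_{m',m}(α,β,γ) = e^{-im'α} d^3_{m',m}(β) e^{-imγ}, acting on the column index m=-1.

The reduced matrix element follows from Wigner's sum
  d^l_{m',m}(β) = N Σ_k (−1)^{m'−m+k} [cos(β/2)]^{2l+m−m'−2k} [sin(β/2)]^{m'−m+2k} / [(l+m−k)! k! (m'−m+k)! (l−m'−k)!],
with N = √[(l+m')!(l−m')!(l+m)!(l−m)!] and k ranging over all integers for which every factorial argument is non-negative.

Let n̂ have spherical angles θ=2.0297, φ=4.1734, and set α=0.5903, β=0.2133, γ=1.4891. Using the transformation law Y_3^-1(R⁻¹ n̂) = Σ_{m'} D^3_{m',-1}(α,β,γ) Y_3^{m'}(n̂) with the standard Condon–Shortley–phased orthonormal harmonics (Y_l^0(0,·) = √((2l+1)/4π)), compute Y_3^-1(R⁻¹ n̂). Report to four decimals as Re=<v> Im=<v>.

Re=-0.1173 Im=-0.1777

Need the full column D^3_{m',-1} for m'=−3..3 at α=0.5903, β=0.2133, γ=1.4891.
cos(β/2)=0.994318, sin(β/2)=0.106448
d^3_{-3,-1}: single k=2 term ⇒ +0.042896;  D = -0.042596-0.005067i
d^3_{-2,-1}: k∈[1..2] ⇒ +0.327163 -0.007499 = +0.319664;  D = -0.284728+0.145311i
d^3_{-1,-1}: k∈[0..2] ⇒ +0.966390 -0.088607 +0.000762 = +0.878545;  D = -0.427815+0.767344i
d^3_{0,-1}: k∈[0..2] ⇒ -0.358389 +0.012323 -0.000047 = -0.346114;  D = -0.028245-0.344959i
d^3_{1,-1}: k∈[0..2] ⇒ +0.066455 -0.001016 +0.000001 = +0.065441;  D = +0.040740+0.051213i
d^3_{2,-1}: k∈[0..1] ⇒ -0.007499 +0.000043 = -0.007456;  D = -0.007104-0.002264i
d^3_{3,-1}: single k=0 term ⇒ +0.000492;  D = +0.000472-0.000137i
Y_3^{m'}(θ=2.0297,φ=4.1734) and Σ D·Y over m':
  (-0.0426-0.0051i)·(+0.3003+0.0139i)  (-0.2847+0.1453i)·(+0.1722+0.3206i)  (-0.4278+0.7673i)·(+0.0028-0.0047i)  (-0.0282-0.3450i)·(+0.3337+0.0000i)  (+0.0407+0.0512i)·(-0.0028-0.0047i)  (-0.0071-0.0023i)·(+0.1722-0.3206i)  (+0.0005-0.0001i)·(-0.3003+0.0139i)
Y_3^-1(R⁻¹ n̂) = -0.117307-0.177730i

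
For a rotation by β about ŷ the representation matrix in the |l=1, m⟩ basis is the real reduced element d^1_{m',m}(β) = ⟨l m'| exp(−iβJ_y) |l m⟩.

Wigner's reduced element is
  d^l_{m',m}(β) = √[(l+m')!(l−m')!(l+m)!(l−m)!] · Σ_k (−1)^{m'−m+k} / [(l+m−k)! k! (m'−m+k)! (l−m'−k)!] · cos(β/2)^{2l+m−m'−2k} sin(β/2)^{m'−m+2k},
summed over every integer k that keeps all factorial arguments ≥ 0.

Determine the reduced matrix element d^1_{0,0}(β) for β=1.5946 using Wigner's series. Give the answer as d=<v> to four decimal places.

d^1_{0,0}(β=1.5946) via Wigner's sum:
c=cos(1.5946/2)=0.698641, s=sin(1.5946/2)=0.715472; N=√[1·1·1·1]=1.000000
k: max(0,(0)−(0))=0 … min(1+(0),1−(0))=1
  k=0: (−1)^0·1.0000/(1)·0.6986^2·0.7155^0 = +0.488099
  k=1: (−1)^1·1.0000/(1)·0.6986^0·0.7155^2 = -0.511901
d^1_{0,0}(1.5946) = +0.488099 -0.511901 = -0.023801

d=-0.0238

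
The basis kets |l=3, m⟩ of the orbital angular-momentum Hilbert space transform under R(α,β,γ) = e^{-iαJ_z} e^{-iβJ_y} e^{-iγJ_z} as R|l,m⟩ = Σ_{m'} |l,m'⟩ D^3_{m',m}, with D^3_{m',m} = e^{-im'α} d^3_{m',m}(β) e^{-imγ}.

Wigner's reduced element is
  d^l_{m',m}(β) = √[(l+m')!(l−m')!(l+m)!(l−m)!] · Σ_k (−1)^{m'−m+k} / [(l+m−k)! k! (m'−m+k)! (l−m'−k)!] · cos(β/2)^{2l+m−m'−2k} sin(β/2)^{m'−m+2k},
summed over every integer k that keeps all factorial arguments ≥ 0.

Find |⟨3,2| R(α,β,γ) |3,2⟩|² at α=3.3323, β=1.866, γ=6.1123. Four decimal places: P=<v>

P=0.1304

Split into d^3_{2,2}(β=1.866) × two z-phases.
c=cos(1.866/2)=0.595426, s=sin(1.866/2)=0.803410; N=√[120·1·120·1]=120.000000
The bounds max(0,m−m')=0 and min(l+m,l−m')=1 give 2 terms
  k=0: (−1)^0·120.0000/(120)·0.5954^6·0.8034^0 = +0.044562
  k=1: (−1)^1·120.0000/(24)·0.5954^4·0.8034^2 = -0.405655
d^3_{2,2}(1.866) = +0.044562 -0.405655 = -0.361093
|D^3_{2,2}|² = |d^3_{2,2}(β)|² = (-0.361093)² = 0.130388 (the z-rotation phases have unit modulus)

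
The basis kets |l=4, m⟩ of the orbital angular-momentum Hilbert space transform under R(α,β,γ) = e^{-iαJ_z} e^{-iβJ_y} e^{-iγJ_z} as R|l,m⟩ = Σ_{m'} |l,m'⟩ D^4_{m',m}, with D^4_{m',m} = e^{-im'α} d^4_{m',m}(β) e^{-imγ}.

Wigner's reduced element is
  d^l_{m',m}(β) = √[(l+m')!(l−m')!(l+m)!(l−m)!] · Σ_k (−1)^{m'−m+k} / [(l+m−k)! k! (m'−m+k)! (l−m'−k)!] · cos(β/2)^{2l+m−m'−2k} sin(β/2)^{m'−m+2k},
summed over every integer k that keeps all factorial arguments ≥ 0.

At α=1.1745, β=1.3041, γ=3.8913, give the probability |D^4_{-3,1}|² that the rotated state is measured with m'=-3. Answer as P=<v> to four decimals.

P=0.2168

D^4_{-3,1}(1.1745,1.3041,3.8913) = e^{-i·-3·1.1745}·d^4_{-3,1}(1.3041)·e^{-i·1·3.8913}. Compute d first:
With c≡cos(β/2)=0.794841 and s≡sin(β/2)=0.606817, N=[1·5040·120·6]^{1/2}=1904.940944
The bounds max(0,m−m')=4 and min(l+m,l−m')=5 give 2 terms
  k=4: (−1)^0·1904.9409/(144)·0.7948^4·0.6068^4 = +0.715933
  k=5: (−1)^1·1904.9409/(240)·0.7948^2·0.6068^6 = -0.250368
d^4_{-3,1}(1.3041) = +0.715933 -0.250368 = +0.465565
|D^4_{-3,1}|² = |d^4_{-3,1}(β)|² = (+0.465565)² = 0.216751 (the z-rotation phases have unit modulus)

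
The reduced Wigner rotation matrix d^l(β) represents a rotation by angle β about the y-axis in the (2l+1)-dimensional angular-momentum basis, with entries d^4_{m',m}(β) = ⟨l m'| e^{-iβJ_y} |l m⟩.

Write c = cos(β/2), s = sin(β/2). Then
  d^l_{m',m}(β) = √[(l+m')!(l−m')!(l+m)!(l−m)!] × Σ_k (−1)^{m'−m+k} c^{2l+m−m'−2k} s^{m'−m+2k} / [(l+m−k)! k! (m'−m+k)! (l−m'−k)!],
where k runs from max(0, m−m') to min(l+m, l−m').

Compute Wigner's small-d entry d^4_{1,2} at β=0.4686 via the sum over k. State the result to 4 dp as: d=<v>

d=0.5890

d^4_{1,2}(β=0.4686) via Wigner's sum:
With c≡cos(β/2)=0.972677 and s≡sin(β/2)=0.232162, N=[120·6·720·2]^{1/2}=1018.233765
Admissible k: 1..3 (factorial args all ≥0)
  k=1: (−1)^0·1018.2338/(240)·0.9727^7·0.2322^1 = +0.811351
  k=2: (−1)^1·1018.2338/(48)·0.9727^5·0.2322^3 = -0.231113
  k=3: (−1)^2·1018.2338/(72)·0.9727^3·0.2322^5 = +0.008778
d^4_{1,2}(0.4686) = +0.811351 -0.231113 +0.008778 = +0.589015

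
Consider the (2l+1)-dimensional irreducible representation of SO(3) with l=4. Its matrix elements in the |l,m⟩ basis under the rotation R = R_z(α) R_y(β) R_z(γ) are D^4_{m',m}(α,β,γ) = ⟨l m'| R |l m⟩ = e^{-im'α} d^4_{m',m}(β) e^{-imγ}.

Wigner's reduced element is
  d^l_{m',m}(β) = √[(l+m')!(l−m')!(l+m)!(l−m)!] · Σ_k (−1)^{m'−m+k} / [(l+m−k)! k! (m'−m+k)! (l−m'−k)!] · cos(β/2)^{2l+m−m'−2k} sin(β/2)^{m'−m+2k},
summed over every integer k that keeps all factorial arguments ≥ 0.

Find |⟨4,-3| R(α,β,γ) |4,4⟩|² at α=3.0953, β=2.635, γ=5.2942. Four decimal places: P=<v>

P=0.3191

D^4_{-3,4}(3.0953,2.635,5.2942) = e^{-i·-3·3.0953}·d^4_{-3,4}(2.635)·e^{-i·4·5.2942}. Compute d first:
c=cos(2.635/2)=0.250596, s=sin(2.635/2)=0.968092; N=√[1·5040·40320·1]=14255.272709
k∈{7} keeps every argument non-negative
  k=7: (−1)^0·14255.2727/(5040)·0.2506^1·0.9681^7 = +0.564853
d^4_{-3,4}(2.635) = +0.564853
|D^4_{-3,4}|² = |d^4_{-3,4}(β)|² = (+0.564853)² = 0.319059 (the z-rotation phases have unit modulus)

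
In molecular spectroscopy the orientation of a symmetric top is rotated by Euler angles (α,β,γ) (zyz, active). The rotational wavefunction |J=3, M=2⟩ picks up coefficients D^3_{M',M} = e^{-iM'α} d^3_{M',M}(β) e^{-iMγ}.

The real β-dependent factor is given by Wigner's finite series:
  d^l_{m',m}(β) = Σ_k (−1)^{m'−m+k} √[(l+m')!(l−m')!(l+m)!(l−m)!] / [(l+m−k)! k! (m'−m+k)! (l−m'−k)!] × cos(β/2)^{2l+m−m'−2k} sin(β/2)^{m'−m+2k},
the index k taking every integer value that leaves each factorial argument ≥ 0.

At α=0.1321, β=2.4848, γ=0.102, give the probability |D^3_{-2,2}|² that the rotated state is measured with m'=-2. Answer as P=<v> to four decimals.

Split into d^3_{-2,2}(β=2.4848) × two z-phases.
c=cos(2.4848/2)=0.322525, s=sin(2.4848/2)=0.946561; N=√[1·120·120·1]=120.000000
Admissible k: 4..5 (factorial args all ≥0)
  k=4: (−1)^0·120.0000/(24)·0.3225^2·0.9466^4 = +0.417534
  k=5: (−1)^1·120.0000/(120)·0.3225^0·0.9466^6 = -0.719269
d^3_{-2,2}(2.4848) = +0.417534 -0.719269 = -0.301734
|D^3_{-2,2}|² = |d^3_{-2,2}(β)|² = (-0.301734)² = 0.091044 (the z-rotation phases have unit modulus)

P=0.0910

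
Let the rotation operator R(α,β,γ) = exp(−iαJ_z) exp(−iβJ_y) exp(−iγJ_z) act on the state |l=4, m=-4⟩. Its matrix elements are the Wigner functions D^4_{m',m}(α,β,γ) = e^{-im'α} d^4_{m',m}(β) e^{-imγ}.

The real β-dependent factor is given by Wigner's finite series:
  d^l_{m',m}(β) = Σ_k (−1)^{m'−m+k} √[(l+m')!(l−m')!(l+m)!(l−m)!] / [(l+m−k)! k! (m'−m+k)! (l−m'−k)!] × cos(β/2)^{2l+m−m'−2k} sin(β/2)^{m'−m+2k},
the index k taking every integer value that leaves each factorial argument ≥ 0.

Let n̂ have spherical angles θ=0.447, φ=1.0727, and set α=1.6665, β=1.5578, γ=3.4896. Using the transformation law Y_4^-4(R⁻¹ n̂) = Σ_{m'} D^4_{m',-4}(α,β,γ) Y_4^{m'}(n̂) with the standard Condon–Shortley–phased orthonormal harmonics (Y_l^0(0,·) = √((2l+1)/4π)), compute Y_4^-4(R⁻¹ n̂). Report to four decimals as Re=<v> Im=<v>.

Need the full column D^4_{m',-4} for m'=−4..4 at α=1.6665, β=1.5578, γ=3.4896.
cos(β/2)=0.711687, sin(β/2)=0.702497
d^4_{-4,-4}: single k=0 term ⇒ +0.065813;  D = -0.013336+0.064448i
d^4_{-3,-4}: single k=0 term ⇒ -0.183743;  D = -0.182666-0.019869i
d^4_{-2,-4}: single k=0 term ⇒ +0.339313;  D = +0.004289-0.339286i
d^4_{-1,-4}: single k=0 term ⇒ -0.473665;  D = +0.472032-0.039299i
d^4_{0,-4}: single k=0 term ⇒ +0.522736;  D = +0.092951+0.514405i
d^4_{1,-4}: single k=0 term ⇒ -0.461512;  D = -0.444237+0.125087i
d^4_{2,-4}: single k=0 term ⇒ +0.322124;  D = -0.116537-0.300305i
d^4_{3,-4}: single k=0 term ⇒ -0.169959;  D = +0.151846-0.076347i
d^4_{4,-4}: single k=0 term ⇒ +0.059314;  D = +0.031586+0.050204i
Y_4^{m'}(θ=0.447,φ=1.0727) and Σ D·Y over m':
  (-0.0133+0.0644i)·(-0.0063+0.0141i)  (-0.1827-0.0199i)·(-0.0909+0.0070i)  (+0.0043-0.3393i)·(-0.1594-0.2462i)  (+0.4720-0.0393i)·(+0.2372-0.4361i)  (+0.0930+0.5144i)·(+0.1849+0.0000i)  (-0.4442+0.1251i)·(-0.2372-0.4361i)  (-0.1165-0.3003i)·(-0.1594+0.2462i)  (+0.1518-0.0763i)·(+0.0909+0.0070i)  (+0.0316+0.0502i)·(-0.0063-0.0141i)
Y_4^-4(R⁻¹ n̂) = +0.310968+0.109506i

Re=0.3110 Im=0.1095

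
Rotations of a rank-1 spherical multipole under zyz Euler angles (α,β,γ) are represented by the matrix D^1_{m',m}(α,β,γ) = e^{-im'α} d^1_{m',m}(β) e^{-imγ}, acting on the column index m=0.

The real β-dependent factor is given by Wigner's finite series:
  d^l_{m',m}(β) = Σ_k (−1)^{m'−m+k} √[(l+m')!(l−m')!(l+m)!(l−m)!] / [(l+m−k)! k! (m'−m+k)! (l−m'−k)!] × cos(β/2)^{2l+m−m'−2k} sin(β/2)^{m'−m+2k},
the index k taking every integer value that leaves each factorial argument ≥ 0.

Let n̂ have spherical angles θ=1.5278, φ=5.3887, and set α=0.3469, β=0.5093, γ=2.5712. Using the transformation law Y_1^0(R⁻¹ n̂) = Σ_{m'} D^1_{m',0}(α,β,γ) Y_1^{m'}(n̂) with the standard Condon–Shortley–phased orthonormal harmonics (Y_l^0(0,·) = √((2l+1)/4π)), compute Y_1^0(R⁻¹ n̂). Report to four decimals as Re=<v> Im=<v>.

Need the full column D^1_{m',0} for m'=−1..1 at α=0.3469, β=0.5093, γ=2.5712.
cos(β/2)=0.967752, sin(β/2)=0.251907
d^1_{-1,0}: single k=1 term ⇒ +0.344761;  D = +0.324224+0.117213i
d^1_{0,0}: k∈[0..1] ⇒ +0.936543 -0.063457 = +0.873086;  D = +0.873086+0.000000i
d^1_{1,0}: single k=0 term ⇒ -0.344761;  D = -0.324224+0.117213i
Y_1^{m'}(θ=1.5278,φ=5.3887) and Σ D·Y over m':
  (+0.3242+0.1172i)·(+0.2161+0.2692i)  (+0.8731+0.0000i)·(+0.0210+0.0000i)  (-0.3242+0.1172i)·(-0.2161+0.2692i)
Y_1^0(R⁻¹ n̂) = +0.095328+0.000000i

Re=0.0953 Im=0.0000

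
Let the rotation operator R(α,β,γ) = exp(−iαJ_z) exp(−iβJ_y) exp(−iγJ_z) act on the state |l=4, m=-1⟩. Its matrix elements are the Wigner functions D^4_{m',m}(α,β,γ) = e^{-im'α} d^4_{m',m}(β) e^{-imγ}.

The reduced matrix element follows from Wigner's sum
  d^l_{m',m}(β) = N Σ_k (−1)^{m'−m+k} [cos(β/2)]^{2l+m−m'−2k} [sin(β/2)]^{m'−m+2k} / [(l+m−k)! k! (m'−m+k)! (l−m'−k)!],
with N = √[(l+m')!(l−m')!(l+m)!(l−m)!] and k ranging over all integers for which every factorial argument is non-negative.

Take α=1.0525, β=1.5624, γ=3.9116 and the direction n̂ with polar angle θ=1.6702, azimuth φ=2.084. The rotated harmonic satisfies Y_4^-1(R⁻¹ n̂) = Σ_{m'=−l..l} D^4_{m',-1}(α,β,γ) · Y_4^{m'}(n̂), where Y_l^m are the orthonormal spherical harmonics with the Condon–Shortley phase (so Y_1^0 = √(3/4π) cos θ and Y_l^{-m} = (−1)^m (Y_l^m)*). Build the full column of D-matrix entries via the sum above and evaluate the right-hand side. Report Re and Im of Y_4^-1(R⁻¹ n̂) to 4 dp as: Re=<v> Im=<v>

Need the full column D^4_{m',-1} for m'=−4..4 at α=1.0525, β=1.5624, γ=3.9116.
cos(β/2)=0.710069, sin(β/2)=0.704132
d^4_{-4,-1}: single k=3 term ⇒ +0.471584;  D = -0.124704+0.454797i
d^4_{-3,-1}: k∈[2..3] ⇒ +0.504408 -0.826681 = -0.322273;  D = -0.227763-0.227999i
d^4_{-2,-1}: k∈[1..3] ⇒ +0.271891 -1.336816 +0.876370 = -0.188555;  D = -0.181895+0.049673i
d^4_{-1,-1}: k∈[0..3] ⇒ +0.064626 -0.953242 +1.874736 -0.614505 = +0.371614;  D = +0.092555-0.359904i
d^4_{0,-1}: k∈[0..3] ⇒ -0.286598 +1.690953 -1.662794 +0.272517 = +0.014078;  D = -0.010107-0.009800i
d^4_{1,-1}: k∈[0..3] ⇒ +0.635495 -1.874736 +0.921758 -0.060427 = -0.377910;  D = +0.362931-0.105343i
d^4_{2,-1}: k∈[0..2] ⇒ -0.891211 +1.314554 -0.258533 = +0.164811;  D = -0.038504+0.160250i
d^4_{3,-1}: k∈[0..1] ⇒ +0.826681 -0.487749 = +0.338932;  D = +0.247044+0.232044i
d^4_{4,-1}: single k=0 term ⇒ -0.463731;  D = -0.443238+0.136333i
Y_4^{m'}(θ=1.6702,φ=2.084) and Σ D·Y over m':
  (-0.1247+0.4548i)·(-0.2011-0.3844i)  (-0.2278-0.2280i)·(-0.1223-0.0038i)  (-0.1819+0.0497i)·(+0.1597-0.2638i)  (+0.0926-0.3599i)·(-0.0672-0.1193i)  (-0.0101-0.0098i)·(+0.2865+0.0000i)  (+0.3629-0.1053i)·(+0.0672-0.1193i)  (-0.0385+0.1603i)·(+0.1597+0.2638i)  (+0.2470+0.2320i)·(+0.1223-0.0038i)  (-0.4432+0.1363i)·(-0.2011+0.3844i)
Y_4^-1(R⁻¹ n̂) = +0.190158-0.153814i

Re=0.1902 Im=-0.1538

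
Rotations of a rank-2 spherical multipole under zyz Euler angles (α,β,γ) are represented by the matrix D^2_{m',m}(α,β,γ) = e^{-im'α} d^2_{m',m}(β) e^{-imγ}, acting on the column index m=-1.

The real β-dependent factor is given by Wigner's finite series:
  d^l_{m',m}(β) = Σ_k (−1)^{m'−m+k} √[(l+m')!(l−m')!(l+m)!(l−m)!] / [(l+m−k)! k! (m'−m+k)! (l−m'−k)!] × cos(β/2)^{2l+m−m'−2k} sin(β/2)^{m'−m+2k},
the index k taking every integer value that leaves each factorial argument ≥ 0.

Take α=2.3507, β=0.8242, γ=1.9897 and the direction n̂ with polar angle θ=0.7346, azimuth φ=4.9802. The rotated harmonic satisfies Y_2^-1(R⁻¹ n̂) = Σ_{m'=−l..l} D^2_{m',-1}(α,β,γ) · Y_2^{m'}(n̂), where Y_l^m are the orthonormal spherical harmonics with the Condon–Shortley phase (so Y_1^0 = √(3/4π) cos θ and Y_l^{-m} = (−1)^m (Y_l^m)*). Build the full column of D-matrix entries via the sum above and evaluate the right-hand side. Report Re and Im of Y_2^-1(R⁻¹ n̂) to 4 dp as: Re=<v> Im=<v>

Need the full column D^2_{m',-1} for m'=−2..2 at α=2.3507, β=0.8242, γ=1.9897.
cos(β/2)=0.916282, sin(β/2)=0.400534
d^2_{-2,-1}: single k=1 term ⇒ +0.616250;  D = +0.565687+0.244464i
d^2_{-1,-1}: k∈[0..1] ⇒ +0.704881 -0.404072 = +0.300809;  D = -0.109335-0.280236i
d^2_{0,-1}: k∈[0..1] ⇒ -0.754749 +0.144220 = -0.610529;  D = +0.248338-0.557740i
d^2_{1,-1}: k∈[0..1] ⇒ +0.404072 -0.025737 = +0.378335;  D = +0.353949-0.133632i
d^2_{2,-1}: single k=0 term ⇒ -0.117755;  D = +0.107040+0.049077i
Y_2^{m'}(θ=0.7346,φ=4.9802) and Σ D·Y over m':
  (+0.5657+0.2445i)·(-0.1492+0.0886i)  (-0.1093-0.2802i)·(+0.1017+0.3706i)  (+0.2483-0.5577i)·(+0.2057+0.0000i)  (+0.3539-0.1336i)·(-0.1017+0.3706i)  (+0.1070+0.0491i)·(-0.1492-0.0886i)
Y_2^-1(R⁻¹ n̂) = +0.039632-0.042157i

Re=0.0396 Im=-0.0422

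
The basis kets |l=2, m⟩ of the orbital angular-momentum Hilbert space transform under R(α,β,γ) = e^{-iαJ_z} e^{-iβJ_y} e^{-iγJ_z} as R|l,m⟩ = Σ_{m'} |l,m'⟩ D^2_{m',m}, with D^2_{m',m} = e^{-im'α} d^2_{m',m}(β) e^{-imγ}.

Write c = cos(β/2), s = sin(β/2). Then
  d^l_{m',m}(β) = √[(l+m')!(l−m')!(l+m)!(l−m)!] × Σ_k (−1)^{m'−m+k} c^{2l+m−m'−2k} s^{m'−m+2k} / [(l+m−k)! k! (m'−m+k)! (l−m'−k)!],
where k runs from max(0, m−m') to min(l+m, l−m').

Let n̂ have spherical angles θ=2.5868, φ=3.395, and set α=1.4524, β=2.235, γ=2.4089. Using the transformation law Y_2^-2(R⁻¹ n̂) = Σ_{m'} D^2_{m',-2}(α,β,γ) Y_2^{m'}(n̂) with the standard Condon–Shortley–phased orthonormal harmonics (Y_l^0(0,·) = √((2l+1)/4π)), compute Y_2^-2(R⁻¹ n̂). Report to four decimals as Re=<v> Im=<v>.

Re=-0.2814 Im=-0.1770

Need the full column D^2_{m',-2} for m'=−2..2 at α=1.4524, β=2.235, γ=2.4089.
cos(β/2)=0.437931, sin(β/2)=0.899008
d^2_{-2,-2}: single k=0 term ⇒ +0.036781;  D = +0.004818+0.036464i
d^2_{-1,-2}: single k=0 term ⇒ -0.151012;  D = -0.150999+0.001961i
d^2_{0,-2}: single k=0 term ⇒ +0.379678;  D = +0.039948-0.377570i
d^2_{1,-2}: single k=0 term ⇒ -0.636396;  D = +0.620524+0.141244i
d^2_{2,-2}: single k=0 term ⇒ +0.653213;  D = -0.219195+0.615338i
Y_2^{m'}(θ=2.5868,φ=3.395) and Σ D·Y over m':
  (+0.0048+0.0365i)·(+0.0937-0.0520i)  (-0.1510+0.0020i)·(+0.3349-0.0867i)  (+0.0399-0.3776i)·(+0.3682+0.0000i)  (+0.6205+0.1412i)·(-0.3349-0.0867i)  (-0.2192+0.6153i)·(+0.0937+0.0520i)
Y_2^-2(R⁻¹ n̂) = -0.281435-0.176968i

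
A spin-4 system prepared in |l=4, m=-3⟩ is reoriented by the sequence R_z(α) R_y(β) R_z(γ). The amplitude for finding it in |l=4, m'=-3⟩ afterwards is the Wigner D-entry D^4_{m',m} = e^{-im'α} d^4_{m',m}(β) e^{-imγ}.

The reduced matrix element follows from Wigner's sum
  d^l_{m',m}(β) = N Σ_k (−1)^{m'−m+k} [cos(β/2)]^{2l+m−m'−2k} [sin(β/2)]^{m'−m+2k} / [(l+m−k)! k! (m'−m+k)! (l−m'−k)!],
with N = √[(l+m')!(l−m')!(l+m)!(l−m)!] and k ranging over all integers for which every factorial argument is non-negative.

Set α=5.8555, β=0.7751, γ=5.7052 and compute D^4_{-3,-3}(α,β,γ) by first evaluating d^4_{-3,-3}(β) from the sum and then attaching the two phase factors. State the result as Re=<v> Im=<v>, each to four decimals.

Re=0.0891 Im=0.0112

Split into d^4_{-3,-3}(β=0.7751) × two z-phases.
c=cos(0.7751/2)=0.925838, s=sin(0.7751/2)=0.377921; N=√[1·5040·1·5040]=5040.000000
Admissible k: 0..1 (factorial args all ≥0)
  k=0: (−1)^0·5040.0000/(5040)·0.9258^8·0.3779^0 = +0.539857
  k=1: (−1)^1·5040.0000/(720)·0.9258^6·0.3779^2 = -0.629666
d^4_{-3,-3}(0.7751) = +0.539857 -0.629666 = -0.089808
D = (+0.283786-0.958888i)·(-0.089808)·(-0.162437-0.986719i) = +0.089112+0.011159i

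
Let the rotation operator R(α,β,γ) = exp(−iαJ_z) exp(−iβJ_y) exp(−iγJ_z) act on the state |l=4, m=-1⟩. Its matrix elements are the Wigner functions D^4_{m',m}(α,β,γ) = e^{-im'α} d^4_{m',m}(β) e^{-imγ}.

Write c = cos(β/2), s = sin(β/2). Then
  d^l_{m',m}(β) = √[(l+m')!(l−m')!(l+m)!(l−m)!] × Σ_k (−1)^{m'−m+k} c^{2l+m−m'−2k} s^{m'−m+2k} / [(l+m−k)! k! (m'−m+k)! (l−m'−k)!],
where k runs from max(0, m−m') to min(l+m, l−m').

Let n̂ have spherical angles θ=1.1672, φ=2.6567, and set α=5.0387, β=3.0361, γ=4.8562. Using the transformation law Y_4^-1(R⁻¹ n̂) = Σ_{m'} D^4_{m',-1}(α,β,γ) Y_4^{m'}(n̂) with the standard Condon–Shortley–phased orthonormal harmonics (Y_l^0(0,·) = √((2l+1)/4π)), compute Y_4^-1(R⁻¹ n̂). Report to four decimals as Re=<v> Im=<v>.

Re=0.2362 Im=-0.1731

Need the full column D^4_{m',-1} for m'=−4..4 at α=5.0387, β=3.0361, γ=4.8562.
cos(β/2)=0.052722, sin(β/2)=0.998609
d^4_{-4,-1}: single k=3 term ⇒ +0.000003;  D = +0.000003-0.000000i
d^4_{-3,-1}: k∈[2..3] ⇒ +0.000000 -0.000102 = -0.000101;  D = -0.000044-0.000091i
d^4_{-2,-1}: k∈[1..3] ⇒ +0.000000 -0.000009 +0.002058 = +0.002049;  D = -0.001465+0.001433i
d^4_{-1,-1}: k∈[0..3] ⇒ +0.000000 -0.000000 +0.000230 -0.027565 = -0.027335;  D = +0.024369+0.012382i
d^4_{0,-1}: k∈[0..3] ⇒ -0.000000 +0.000011 -0.003905 +0.233494 = +0.229599;  D = +0.032905-0.227229i
d^4_{1,-1}: k∈[0..3] ⇒ +0.000000 -0.000230 +0.041347 -0.988928 = -0.947811;  D = -0.932071+0.172017i
d^4_{2,-1}: k∈[0..2] ⇒ -0.000006 +0.003087 -0.221511 = -0.218430;  D = -0.106406-0.190760i
d^4_{3,-1}: k∈[0..1] ⇒ +0.000102 -0.021879 = -0.021777;  D = +0.014614-0.016145i
d^4_{4,-1}: single k=0 term ⇒ -0.001089;  D = +0.000999+0.000433i
Y_4^{m'}(θ=1.1672,φ=2.6567) and Σ D·Y over m':
  (+0.0000-0.0000i)·(-0.1141+0.2953i)  (-0.0000-0.0001i)·(-0.0443-0.3798i)  (-0.0015+0.0014i)·(+0.0127+0.0186i)  (+0.0244+0.0124i)·(+0.2903+0.1529i)  (+0.0329-0.2272i)·(-0.0840+0.0000i)  (-0.9321+0.1720i)·(-0.2903+0.1529i)  (-0.1064-0.1908i)·(+0.0127-0.0186i)  (+0.0146-0.0161i)·(+0.0443-0.3798i)  (+0.0010+0.0004i)·(-0.1141-0.2953i)
Y_4^-1(R⁻¹ n̂) = +0.236237-0.173122i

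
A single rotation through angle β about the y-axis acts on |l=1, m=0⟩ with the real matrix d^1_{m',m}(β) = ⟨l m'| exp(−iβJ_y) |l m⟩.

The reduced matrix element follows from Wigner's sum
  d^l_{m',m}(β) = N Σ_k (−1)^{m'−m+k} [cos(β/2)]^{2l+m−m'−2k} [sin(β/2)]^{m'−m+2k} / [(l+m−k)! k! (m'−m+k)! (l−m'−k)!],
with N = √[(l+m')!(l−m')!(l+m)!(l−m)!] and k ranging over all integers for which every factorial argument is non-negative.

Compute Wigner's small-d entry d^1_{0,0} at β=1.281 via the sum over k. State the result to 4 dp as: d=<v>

d=0.2858

d^1_{0,0}(β=1.281) via Wigner's sum:
c=cos(1.281/2)=0.801797, s=sin(1.281/2)=0.597596; N=√[1·1·1·1]=1.000000
Admissible k: 0..1 (factorial args all ≥0)
  k=0: (−1)^0·1.0000/(1)·0.8018^2·0.5976^0 = +0.642879
  k=1: (−1)^1·1.0000/(1)·0.8018^0·0.5976^2 = -0.357121
d^1_{0,0}(1.281) = +0.642879 -0.357121 = +0.285757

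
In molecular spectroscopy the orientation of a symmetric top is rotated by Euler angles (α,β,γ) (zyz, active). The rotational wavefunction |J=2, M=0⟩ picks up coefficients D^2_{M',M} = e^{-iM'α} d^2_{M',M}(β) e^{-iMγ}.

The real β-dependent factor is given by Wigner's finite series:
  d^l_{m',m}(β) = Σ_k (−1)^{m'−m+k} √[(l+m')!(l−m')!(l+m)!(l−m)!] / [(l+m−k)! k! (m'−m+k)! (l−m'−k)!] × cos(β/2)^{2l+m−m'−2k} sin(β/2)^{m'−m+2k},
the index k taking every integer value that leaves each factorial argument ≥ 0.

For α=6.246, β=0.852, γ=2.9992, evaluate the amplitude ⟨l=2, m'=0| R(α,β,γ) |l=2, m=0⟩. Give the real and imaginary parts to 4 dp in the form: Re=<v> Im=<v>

Re=0.1504 Im=0.0000

Split into d^2_{0,0}(β=0.852) × two z-phases.
Half-angle: c=0.910626, s=0.413232. N=√(2·2·2·2)=4.000000
k∈{0,1,2} keeps every argument non-negative
  k=0: (−1)^0·4.0000/(4)·0.9106^4·0.4132^0 = +0.687638
  k=1: (−1)^1·4.0000/(1)·0.9106^2·0.4132^2 = -0.566405
  k=2: (−1)^2·4.0000/(4)·0.9106^0·0.4132^4 = +0.029159
d^2_{0,0}(0.852) = +0.687638 -0.566405 +0.029159 = +0.150392
Attach z-rotation phases: D = e^{-i(0)(6.246)}·(+0.150392)·e^{-i(0)(2.9992)} = +0.150392+0.000000i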